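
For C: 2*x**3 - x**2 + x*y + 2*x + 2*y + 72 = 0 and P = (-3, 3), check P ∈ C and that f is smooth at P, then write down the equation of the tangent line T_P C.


Tangent line at P: 65*x - y + 198 = 0.

Step 1: f(-3, 3) = 0, so P lies on C.
Step 2: partial derivatives
  f_x(x, y) = 6*x**2 - 2*x + y + 2, f_y(x, y) = x + 2.
  f_x(P) = 65, f_y(P) = -1 (gradient nonzero, so P is smooth).
Step 3: tangent line at P: 65·(x − -3) + -1·(y − 3) = 0.
Expanding: 65*x - y + 198 = 0.


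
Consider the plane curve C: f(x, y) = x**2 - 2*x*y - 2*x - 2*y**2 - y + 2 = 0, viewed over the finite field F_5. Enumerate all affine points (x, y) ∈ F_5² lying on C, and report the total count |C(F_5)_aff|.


Affine F_5-points: {(2, 1), (2, 4), (3, 0), (3, 4), (4, 0), (4, 3)}; count = 6.

For each of the 25 pairs (x, y) ∈ F_5², evaluate f(x, y) mod 5. Record the zeros.
  x = 0: [0↦2, 1↦4, 2↦2, 3↦1, 4↦1]  zeros at y ∈ ∅
  x = 1: [0↦1, 1↦1, 2↦2, 3↦4, 4↦2]  zeros at y ∈ ∅
  x = 2: [0↦2, 1↦0, 2↦4, 3↦4, 4↦0]  zeros at y ∈ {1, 4}
  x = 3: [0↦0, 1↦1, 2↦3, 3↦1, 4↦0]  zeros at y ∈ {0, 4}
  x = 4: [0↦0, 1↦4, 2↦4, 3↦0, 4↦2]  zeros at y ∈ {0, 3}
Collecting zeros: affine points = {(2, 1), (2, 4), (3, 0), (3, 4), (4, 0), (4, 3)}.
Total count |C(F_5)_aff| = 6.


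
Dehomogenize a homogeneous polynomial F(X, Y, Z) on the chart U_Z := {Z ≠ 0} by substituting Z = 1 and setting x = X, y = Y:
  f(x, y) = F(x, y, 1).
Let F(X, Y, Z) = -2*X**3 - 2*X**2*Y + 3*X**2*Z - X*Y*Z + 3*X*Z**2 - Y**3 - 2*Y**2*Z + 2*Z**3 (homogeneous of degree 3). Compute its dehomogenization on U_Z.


f(x, y) = -2*x**3 - 2*x**2*y + 3*x**2 - x*y + 3*x - y**3 - 2*y**2 + 2

On U_Z we set Z = 1. Each monomial c·X^i·Y^j·Z^k in F becomes c·x^i·y^j·1^k = c·x^i·y^j.
Substituting Z = 1: F(X, Y, 1) = -2*x**3 - 2*x**2*y + 3*x**2 - x*y + 3*x - y**3 - 2*y**2 + 2.
Note: deg(f) ≤ deg(F) = 3; strict inequality happens when F is divisible by Z (lost terms).


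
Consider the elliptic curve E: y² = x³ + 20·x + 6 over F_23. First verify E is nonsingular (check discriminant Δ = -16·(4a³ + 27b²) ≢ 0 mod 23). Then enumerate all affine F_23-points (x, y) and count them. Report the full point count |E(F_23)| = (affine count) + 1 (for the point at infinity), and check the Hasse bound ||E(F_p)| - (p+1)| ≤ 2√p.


Affine points = {(0, 11), (0, 12), (1, 2), (1, 21), (2, 10), (2, 13), (3, 1), (3, 22), (4, 9), (4, 14), (5, 1), (5, 22), (7, 11), (7, 12), (9, 8), (9, 15), (11, 4), (11, 19), (13, 5), (13, 18), (15, 1), (15, 22), (16, 11), (16, 12), (19, 0), (21, 2), (21, 21), (22, 10), (22, 13)}; affine count = 29; |E(F_23)| = 30.

Discriminant check: Δ ∝ 4a³ + 27b² = 4·20³ + 27·6² = 4·8000 + 27·36 ≡ 13 (mod 23). Nonzero ⇒ E is nonsingular.
For each x ∈ F_23, compute rhs = x³ + 20·x + 6 mod 23, then count y ∈ F_23 with y² ≡ rhs.
  x = 0: rhs = 6, matching y values: 11, 12 (2 points).
  x = 1: rhs = 4, matching y values: 2, 21 (2 points).
  x = 2: rhs = 8, matching y values: 10, 13 (2 points).
  x = 3: rhs = 1, matching y values: 1, 22 (2 points).
  x = 4: rhs = 12, matching y values: 9, 14 (2 points).
  x = 5: rhs = 1, matching y values: 1, 22 (2 points).
  x = 6: rhs = 20, matching y values: none (0 points).
  x = 7: rhs = 6, matching y values: 11, 12 (2 points).
  x = 8: rhs = 11, matching y values: none (0 points).
  x = 9: rhs = 18, matching y values: 8, 15 (2 points).
  x = 10: rhs = 10, matching y values: none (0 points).
  x = 11: rhs = 16, matching y values: 4, 19 (2 points).
  x = 12: rhs = 19, matching y values: none (0 points).
  x = 13: rhs = 2, matching y values: 5, 18 (2 points).
  x = 14: rhs = 17, matching y values: none (0 points).
  x = 15: rhs = 1, matching y values: 1, 22 (2 points).
  x = 16: rhs = 6, matching y values: 11, 12 (2 points).
  x = 17: rhs = 15, matching y values: none (0 points).
  x = 18: rhs = 11, matching y values: none (0 points).
  x = 19: rhs = 0, matching y values: 0 (1 points).
  x = 20: rhs = 11, matching y values: none (0 points).
  x = 21: rhs = 4, matching y values: 2, 21 (2 points).
  x = 22: rhs = 8, matching y values: 10, 13 (2 points).
Total affine count: 29.
Full point count |E(F_23)| = 29 + 1 = 30.
Hasse bound: |30 − (23+1)| = |6| = 6 ≤ 2√23 ≈ 9.5917 ✓.


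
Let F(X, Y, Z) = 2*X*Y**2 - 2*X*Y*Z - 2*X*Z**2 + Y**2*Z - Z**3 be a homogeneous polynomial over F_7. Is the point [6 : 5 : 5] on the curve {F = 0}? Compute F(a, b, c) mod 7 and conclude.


F(6,5,5) ≡ 1 (mod 7); P is NOT on the curve.

Evaluate F(6, 5, 5) term-by-term (mod 7).
  2*X*Y**2 ↦ 2·6·25·1 = 300
  -2*X*Y*Z ↦ -2·6·5·5 = -300
  -2*X*Z**2 ↦ -2·6·1·25 = -300
  Y**2*Z ↦ 1·1·25·5 = 125
  -Z**3 ↦ -1·1·1·125 = -125
Sum: F(6, 5, 5) = (300) + (-300) + (-300) + (125) + (-125) = -300.
Reducing mod 7: -300 ≡ 1 (mod 7).
Since F(a, b, c) ≡ 1 ≠ 0 (mod 7), P does NOT lie on the curve.


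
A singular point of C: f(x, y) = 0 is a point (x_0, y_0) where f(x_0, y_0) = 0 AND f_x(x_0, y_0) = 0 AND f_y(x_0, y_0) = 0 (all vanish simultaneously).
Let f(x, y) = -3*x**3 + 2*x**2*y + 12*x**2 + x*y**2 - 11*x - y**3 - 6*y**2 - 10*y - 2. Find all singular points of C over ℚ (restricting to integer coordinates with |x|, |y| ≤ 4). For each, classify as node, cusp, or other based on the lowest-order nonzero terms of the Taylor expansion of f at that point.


Singular points: {(1, -2)}; classification: node.

Compute partial derivatives:
  f_x = -9*x**2 + 4*x*y + 24*x + y**2 - 11.
  f_y = 2*x**2 + 2*x*y - 3*y**2 - 12*y - 10.
Scan x_0 ∈ {−4, ..., 4}. For each x_0, f_y(x_0, y) is a polynomial in y; find its integer roots y ∈ {−4, ..., 4}, then test f_x and f at those candidates.
  x = -4: f_y(-4, y) = -3*y**2 - 20*y + 22; no integer root y with |y| ≤ 4.
  x = -3: f_y(-3, y) = -3*y**2 - 18*y + 8; no integer root y with |y| ≤ 4.
  x = -2: f_y(-2, y) = -3*y**2 - 16*y - 2; no integer root y with |y| ≤ 4.
  x = -1: f_y(-1, y) = -3*y**2 - 14*y - 8; vanishes at y ∈ {-4}. (-1, -4): f_x = -12 ≠ 0.
  x = 0: f_y(0, y) = -3*y**2 - 12*y - 10; no integer root y with |y| ≤ 4.
  x = 1: f_y(1, y) = -3*y**2 - 10*y - 8; vanishes at y ∈ {-2}. (1, -2): f_x = 0, f = 0 — SINGULAR.
  x = 2: f_y(2, y) = -3*y**2 - 8*y - 2; no integer root y with |y| ≤ 4.
  x = 3: f_y(3, y) = -3*y**2 - 6*y + 8; no integer root y with |y| ≤ 4.
  x = 4: f_y(4, y) = -3*y**2 - 4*y + 22; no integer root y with |y| ≤ 4.
Only singular point on the grid: (1, -2).
Classify: substitute x = 1 + u, y = -2 + v and expand: f = -3*u**3 + 2*u**2*v - u**2 + u*v**2 - v**3 + v**2.
No constant or linear terms (consistent with a singular point). Quadratic part: -u**2 + v**2. Cubic part: -3*u**3 + 2*u**2*v + u*v**2 - v**3.
The quadratic part v**2 - u**2 = (v − u)(v + u) splits into two distinct linear factors, so there are two distinct tangent lines y − -2 = ±(x − 1) — this is a node (ordinary double point).
Classification: node.


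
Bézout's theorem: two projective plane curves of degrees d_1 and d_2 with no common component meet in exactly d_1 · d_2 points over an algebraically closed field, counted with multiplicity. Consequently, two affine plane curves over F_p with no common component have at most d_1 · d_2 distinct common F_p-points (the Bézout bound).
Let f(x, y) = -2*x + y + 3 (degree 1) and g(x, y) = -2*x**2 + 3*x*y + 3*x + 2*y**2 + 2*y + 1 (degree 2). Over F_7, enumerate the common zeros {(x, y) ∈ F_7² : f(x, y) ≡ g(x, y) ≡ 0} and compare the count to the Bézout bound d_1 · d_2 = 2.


Common zeros: ∅; count = 0; Bézout bound = 2.

deg(f) = 1, deg(g) = 2, so Bézout bound = 2.
Scan x ∈ F_7. For each x, list the y ∈ F_7 with f(x, y) ≡ 0 and those with g(x, y) ≡ 0 (mod 7); the common zeros in that column are the intersection.
  x = 0: f ≡ 0 at y ∈ {4}; g ≡ 0 at y ∈ ∅; common: ∅.
  x = 1: f ≡ 0 at y ∈ {6}; g ≡ 0 at y ∈ {3, 5}; common: ∅.
  x = 2: f ≡ 0 at y ∈ {1}; g ≡ 0 at y ∈ {4, 6}; common: ∅.
  x = 3: f ≡ 0 at y ∈ {3}; g ≡ 0 at y ∈ ∅; common: ∅.
  x = 4: f ≡ 0 at y ∈ {5}; g ≡ 0 at y ∈ ∅; common: ∅.
  x = 5: f ≡ 0 at y ∈ {0}; g ≡ 0 at y ∈ {3, 6}; common: ∅.
  x = 6: f ≡ 0 at y ∈ {2}; g ≡ 0 at y ∈ ∅; common: ∅.
Collecting: common zeros = ∅, so the count is 0.
Comparison with the Bézout bound: 0 ≤ 2 = deg(f)·deg(g), as expected for curves with no common component (the affine F_7-count falls short of the bound because intersections may lie at infinity, over extension fields, or carry multiplicity).


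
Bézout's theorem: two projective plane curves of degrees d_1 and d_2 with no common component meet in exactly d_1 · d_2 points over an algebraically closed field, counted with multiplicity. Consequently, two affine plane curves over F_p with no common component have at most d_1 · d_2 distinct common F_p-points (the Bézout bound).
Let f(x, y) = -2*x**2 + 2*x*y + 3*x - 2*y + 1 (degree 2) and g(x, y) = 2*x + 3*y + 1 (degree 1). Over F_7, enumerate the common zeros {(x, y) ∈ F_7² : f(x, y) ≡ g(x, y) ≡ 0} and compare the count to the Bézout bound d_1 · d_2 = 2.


Common zeros: ∅; count = 0; Bézout bound = 2.

deg(f) = 2, deg(g) = 1, so Bézout bound = 2.
Scan x ∈ F_7. For each x, list the y ∈ F_7 with f(x, y) ≡ 0 and those with g(x, y) ≡ 0 (mod 7); the common zeros in that column are the intersection.
  x = 0: f ≡ 0 at y ∈ {4}; g ≡ 0 at y ∈ {2}; common: ∅.
  x = 1: f ≡ 0 at y ∈ ∅; g ≡ 0 at y ∈ {6}; common: ∅.
  x = 2: f ≡ 0 at y ∈ {4}; g ≡ 0 at y ∈ {3}; common: ∅.
  x = 3: f ≡ 0 at y ∈ {2}; g ≡ 0 at y ∈ {0}; common: ∅.
  x = 4: f ≡ 0 at y ∈ {2}; g ≡ 0 at y ∈ {4}; common: ∅.
  x = 5: f ≡ 0 at y ∈ {6}; g ≡ 0 at y ∈ {1}; common: ∅.
  x = 6: f ≡ 0 at y ∈ {6}; g ≡ 0 at y ∈ {5}; common: ∅.
Collecting: common zeros = ∅, so the count is 0.
Comparison with the Bézout bound: 0 ≤ 2 = deg(f)·deg(g), as expected for curves with no common component (the affine F_7-count falls short of the bound because intersections may lie at infinity, over extension fields, or carry multiplicity).


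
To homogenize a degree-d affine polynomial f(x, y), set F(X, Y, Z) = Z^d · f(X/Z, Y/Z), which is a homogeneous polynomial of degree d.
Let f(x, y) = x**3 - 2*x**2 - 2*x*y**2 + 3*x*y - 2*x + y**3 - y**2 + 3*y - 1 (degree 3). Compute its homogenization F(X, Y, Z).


F(X, Y, Z) = X**3 - 2*X**2*Z - 2*X*Y**2 + 3*X*Y*Z - 2*X*Z**2 + Y**3 - Y**2*Z + 3*Y*Z**2 - Z**3

deg(f) = 3.
Substitute x = X/Z, y = Y/Z into f, then multiply by Z^3.
  monomial 1·x^3·y^0 ↦ 1·X^3·Y^0·Z^0.
  monomial -2·x^2·y^0 ↦ -2·X^2·Y^0·Z^1.
  monomial -2·x^1·y^2 ↦ -2·X^1·Y^2·Z^0.
  monomial 3·x^1·y^1 ↦ 3·X^1·Y^1·Z^1.
  monomial -2·x^1·y^0 ↦ -2·X^1·Y^0·Z^2.
  monomial 1·x^0·y^3 ↦ 1·X^0·Y^3·Z^0.
  monomial -1·x^0·y^2 ↦ -1·X^0·Y^2·Z^1.
  monomial 3·x^0·y^1 ↦ 3·X^0·Y^1·Z^2.
  monomial -1·x^0·y^0 ↦ -1·X^0·Y^0·Z^3.
Collecting: F(X, Y, Z) = X**3 - 2*X**2*Z - 2*X*Y**2 + 3*X*Y*Z - 2*X*Z**2 + Y**3 - Y**2*Z + 3*Y*Z**2 - Z**3.


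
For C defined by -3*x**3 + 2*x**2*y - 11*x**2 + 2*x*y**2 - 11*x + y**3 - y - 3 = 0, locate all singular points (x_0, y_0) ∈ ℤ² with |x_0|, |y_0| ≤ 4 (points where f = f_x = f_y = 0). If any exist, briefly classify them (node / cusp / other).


Singular points: {(-1, 1)}; classification: cusp.

Compute partial derivatives:
  f_x = -9*x**2 + 4*x*y - 22*x + 2*y**2 - 11.
  f_y = 2*x**2 + 4*x*y + 3*y**2 - 1.
Scan x_0 ∈ {−4, ..., 4}. For each x_0, f_y(x_0, y) is a polynomial in y; find its integer roots y ∈ {−4, ..., 4}, then test f_x and f at those candidates.
  x = -4: f_y(-4, y) = 3*y**2 - 16*y + 31; no integer root y with |y| ≤ 4.
  x = -3: f_y(-3, y) = 3*y**2 - 12*y + 17; no integer root y with |y| ≤ 4.
  x = -2: f_y(-2, y) = 3*y**2 - 8*y + 7; no integer root y with |y| ≤ 4.
  x = -1: f_y(-1, y) = 3*y**2 - 4*y + 1; vanishes at y ∈ {1}. (-1, 1): f_x = 0, f = 0 — SINGULAR.
  x = 0: f_y(0, y) = 3*y**2 - 1; no integer root y with |y| ≤ 4.
  x = 1: f_y(1, y) = 3*y**2 + 4*y + 1; vanishes at y ∈ {-1}. (1, -1): f_x = -44 ≠ 0.
  x = 2: f_y(2, y) = 3*y**2 + 8*y + 7; no integer root y with |y| ≤ 4.
  x = 3: f_y(3, y) = 3*y**2 + 12*y + 17; no integer root y with |y| ≤ 4.
  x = 4: f_y(4, y) = 3*y**2 + 16*y + 31; no integer root y with |y| ≤ 4.
Only singular point on the grid: (-1, 1).
Classify: substitute x = -1 + u, y = 1 + v and expand: f = -3*u**3 + 2*u**2*v + 2*u*v**2 + v**3 + v**2.
No constant or linear terms (consistent with a singular point). Quadratic part: v**2. Cubic part: -3*u**3 + 2*u**2*v + 2*u*v**2 + v**3.
The quadratic part v**2 is a perfect square, so there is a single (double) tangent line v = 0, i.e. y = 1. Restricting the cubic part to that line (v = 0) leaves -3*u**3 ≠ 0, so f is not divisible by v and the branch is v² ≈ 3*u**3 to lowest order — this is a cusp.
Classification: cusp.


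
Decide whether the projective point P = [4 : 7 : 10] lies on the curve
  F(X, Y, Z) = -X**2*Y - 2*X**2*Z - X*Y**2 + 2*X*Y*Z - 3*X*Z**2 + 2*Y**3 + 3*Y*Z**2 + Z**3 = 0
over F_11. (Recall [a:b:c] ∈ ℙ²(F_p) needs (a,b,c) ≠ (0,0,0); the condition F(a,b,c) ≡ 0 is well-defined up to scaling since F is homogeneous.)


F(4,7,10) ≡ 10 (mod 11); P is NOT on the curve.

Evaluate F(4, 7, 10) term-by-term (mod 11).
  -X**2*Y ↦ -1·16·7·1 = -112
  -2*X**2*Z ↦ -2·16·1·10 = -320
  -X*Y**2 ↦ -1·4·49·1 = -196
  2*X*Y*Z ↦ 2·4·7·10 = 560
  -3*X*Z**2 ↦ -3·4·1·100 = -1200
  2*Y**3 ↦ 2·1·343·1 = 686
  3*Y*Z**2 ↦ 3·1·7·100 = 2100
  Z**3 ↦ 1·1·1·1000 = 1000
Sum: F(4, 7, 10) = (-112) + (-320) + (-196) + (560) + (-1200) + (686) + (2100) + (1000) = 2518.
Reducing mod 11: 2518 ≡ 10 (mod 11).
Since F(a, b, c) ≡ 10 ≠ 0 (mod 11), P does NOT lie on the curve.


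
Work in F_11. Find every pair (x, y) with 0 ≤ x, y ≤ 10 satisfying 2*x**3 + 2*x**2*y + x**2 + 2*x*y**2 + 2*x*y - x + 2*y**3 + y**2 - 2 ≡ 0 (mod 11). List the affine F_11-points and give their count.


Affine F_11-points: {(1, 0), (2, 5), (3, 9), (5, 1), (5, 9), (7, 0), (7, 10), (8, 0), (9, 2), (10, 4), (10, 9)}; count = 11.

For each of the 121 pairs (x, y) ∈ F_11², evaluate f(x, y) mod 11. Record the zeros.
  x = 0: [0↦9, 1↦1, 2↦7, 3↦6, 4↦10, 5↦9, 6↦4, 7↦7, 8↦8, 9↦8, 10↦8]  zeros at y ∈ ∅
  x = 1: [0↦0, 1↦9, 2↦3, 3↦5, 4↦5, 5↦4, 6↦3, 7↦3, 8↦5, 9↦10, 10↦8]  zeros at y ∈ {0}
  x = 2: [0↦5, 1↦2, 2↦10, 3↦8, 4↦8, 5↦0, 6↦7, 7↦8, 8↦4, 9↦7, 10↦7]  zeros at y ∈ {5}
  x = 3: [0↦3, 1↦3, 2↦7, 3↦5, 4↦9, 5↦9, 6↦6, 7↦1, 8↦6, 9↦0, 10↦6]  zeros at y ∈ {9}
  x = 4: [0↦6, 1↦2, 2↦6, 3↦8, 4↦9, 5↦10, 6↦1, 7↦5, 8↦1, 9↦1, 10↦6]  zeros at y ∈ ∅
  x = 5: [0↦4, 1↦0, 2↦8, 3↦7, 4↦9, 5↦4, 6↦4, 7↦10, 8↦1, 9↦0, 10↦8]  zeros at y ∈ {1, 9}
  x = 6: [0↦9, 1↦9, 2↦3, 3↦3, 4↦10, 5↦3, 6↦5, 7↦6, 8↦7, 9↦9, 10↦2]  zeros at y ∈ ∅
  x = 7: [0↦0, 1↦8, 2↦3, 3↦8, 4↦2, 5↦8, 6↦5, 7↦5, 8↦9, 9↦7, 10↦0]  zeros at y ∈ {0, 10}
  x = 8: [0↦0, 1↦9, 2↦9, 3↦1, 4↦8, 5↦9, 6↦5, 7↦8, 8↦8, 9↦6, 10↦3]  zeros at y ∈ {0}
  x = 9: [0↦10, 1↦2, 2↦0, 3↦5, 4↦7, 5↦7, 6↦6, 7↦5, 8↦5, 9↦7, 10↦1]  zeros at y ∈ {2}
  x = 10: [0↦9, 1↦10, 2↦10, 3↦10, 4↦0, 5↦3, 6↦9, 7↦8, 8↦1, 9↦0, 10↦6]  zeros at y ∈ {4, 9}
Collecting zeros: affine points = {(1, 0), (2, 5), (3, 9), (5, 1), (5, 9), (7, 0), (7, 10), (8, 0), (9, 2), (10, 4), (10, 9)}.
Total count |C(F_11)_aff| = 11.


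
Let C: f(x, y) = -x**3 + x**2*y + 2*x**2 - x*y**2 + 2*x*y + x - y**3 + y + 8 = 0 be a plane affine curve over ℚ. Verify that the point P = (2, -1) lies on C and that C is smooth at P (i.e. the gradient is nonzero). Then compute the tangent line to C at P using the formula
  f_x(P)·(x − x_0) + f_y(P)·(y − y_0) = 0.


Tangent line at P: -10*x + 10*y + 30 = 0.

Step 1: f(2, -1) = 0, so P lies on C.
Step 2: partial derivatives
  f_x(x, y) = -3*x**2 + 2*x*y + 4*x - y**2 + 2*y + 1, f_y(x, y) = x**2 - 2*x*y + 2*x - 3*y**2 + 1.
  f_x(P) = -10, f_y(P) = 10 (gradient nonzero, so P is smooth).
Step 3: tangent line at P: -10·(x − 2) + 10·(y − -1) = 0.
Expanding: -10*x + 10*y + 30 = 0.


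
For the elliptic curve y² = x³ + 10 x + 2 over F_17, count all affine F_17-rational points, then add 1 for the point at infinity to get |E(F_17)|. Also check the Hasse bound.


Affine points = {(0, 6), (0, 11), (1, 8), (1, 9), (2, 8), (2, 9), (3, 5), (3, 12), (4, 2), (4, 15), (8, 4), (8, 13), (11, 7), (11, 10), (13, 0), (14, 8), (14, 9), (15, 5), (15, 12), (16, 5), (16, 12)}; affine count = 21; |E(F_17)| = 22.

Discriminant check: Δ ∝ 4a³ + 27b² = 4·10³ + 27·2² = 4·1000 + 27·4 ≡ 11 (mod 17). Nonzero ⇒ E is nonsingular.
For each x ∈ F_17, compute rhs = x³ + 10·x + 2 mod 17, then count y ∈ F_17 with y² ≡ rhs.
  x = 0: rhs = 2, matching y values: 6, 11 (2 points).
  x = 1: rhs = 13, matching y values: 8, 9 (2 points).
  x = 2: rhs = 13, matching y values: 8, 9 (2 points).
  x = 3: rhs = 8, matching y values: 5, 12 (2 points).
  x = 4: rhs = 4, matching y values: 2, 15 (2 points).
  x = 5: rhs = 7, matching y values: none (0 points).
  x = 6: rhs = 6, matching y values: none (0 points).
  x = 7: rhs = 7, matching y values: none (0 points).
  x = 8: rhs = 16, matching y values: 4, 13 (2 points).
  x = 9: rhs = 5, matching y values: none (0 points).
  x = 10: rhs = 14, matching y values: none (0 points).
  x = 11: rhs = 15, matching y values: 7, 10 (2 points).
  x = 12: rhs = 14, matching y values: none (0 points).
  x = 13: rhs = 0, matching y values: 0 (1 points).
  x = 14: rhs = 13, matching y values: 8, 9 (2 points).
  x = 15: rhs = 8, matching y values: 5, 12 (2 points).
  x = 16: rhs = 8, matching y values: 5, 12 (2 points).
Total affine count: 21.
Full point count |E(F_17)| = 21 + 1 = 22.
Hasse bound: |22 − (17+1)| = |4| = 4 ≤ 2√17 ≈ 8.2462 ✓.


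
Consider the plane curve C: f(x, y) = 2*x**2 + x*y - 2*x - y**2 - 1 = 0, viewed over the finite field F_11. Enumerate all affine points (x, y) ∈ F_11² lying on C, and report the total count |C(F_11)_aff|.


Affine F_11-points: {(2, 3), (2, 10), (3, 0), (3, 3), (4, 6), (4, 9), (5, 6), (5, 10), (9, 0), (9, 9)}; count = 10.

For each of the 121 pairs (x, y) ∈ F_11², evaluate f(x, y) mod 11. Record the zeros.
  x = 0: [0↦10, 1↦9, 2↦6, 3↦1, 4↦5, 5↦7, 6↦7, 7↦5, 8↦1, 9↦6, 10↦9]  zeros at y ∈ ∅
  x = 1: [0↦10, 1↦10, 2↦8, 3↦4, 4↦9, 5↦1, 6↦2, 7↦1, 8↦9, 9↦4, 10↦8]  zeros at y ∈ ∅
  x = 2: [0↦3, 1↦4, 2↦3, 3↦0, 4↦6, 5↦10, 6↦1, 7↦1, 8↦10, 9↦6, 10↦0]  zeros at y ∈ {3, 10}
  x = 3: [0↦0, 1↦2, 2↦2, 3↦0, 4↦7, 5↦1, 6↦4, 7↦5, 8↦4, 9↦1, 10↦7]  zeros at y ∈ {0, 3}
  x = 4: [0↦1, 1↦4, 2↦5, 3↦4, 4↦1, 5↦7, 6↦0, 7↦2, 8↦2, 9↦0, 10↦7]  zeros at y ∈ {6, 9}
  x = 5: [0↦6, 1↦10, 2↦1, 3↦1, 4↦10, 5↦6, 6↦0, 7↦3, 8↦4, 9↦3, 10↦0]  zeros at y ∈ {6, 10}
  x = 6: [0↦4, 1↦9, 2↦1, 3↦2, 4↦1, 5↦9, 6↦4, 7↦8, 8↦10, 9↦10, 10↦8]  zeros at y ∈ ∅
  x = 7: [0↦6, 1↦1, 2↦5, 3↦7, 4↦7, 5↦5, 6↦1, 7↦6, 8↦9, 9↦10, 10↦9]  zeros at y ∈ ∅
  x = 8: [0↦1, 1↦8, 2↦2, 3↦5, 4↦6, 5↦5, 6↦2, 7↦8, 8↦1, 9↦3, 10↦3]  zeros at y ∈ ∅
  x = 9: [0↦0, 1↦8, 2↦3, 3↦7, 4↦9, 5↦9, 6↦7, 7↦3, 8↦8, 9↦0, 10↦1]  zeros at y ∈ {0, 9}
  x = 10: [0↦3, 1↦1, 2↦8, 3↦2, 4↦5, 5↦6, 6↦5, 7↦2, 8↦8, 9↦1, 10↦3]  zeros at y ∈ ∅
Collecting zeros: affine points = {(2, 3), (2, 10), (3, 0), (3, 3), (4, 6), (4, 9), (5, 6), (5, 10), (9, 0), (9, 9)}.
Total count |C(F_11)_aff| = 10.


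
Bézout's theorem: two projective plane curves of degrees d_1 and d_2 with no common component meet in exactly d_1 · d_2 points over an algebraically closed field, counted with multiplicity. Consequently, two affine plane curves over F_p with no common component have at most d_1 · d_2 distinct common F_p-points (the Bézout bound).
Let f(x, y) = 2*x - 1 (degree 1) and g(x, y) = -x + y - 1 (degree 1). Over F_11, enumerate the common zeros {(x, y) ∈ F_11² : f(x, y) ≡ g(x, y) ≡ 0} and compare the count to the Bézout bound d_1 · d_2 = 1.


Common zeros: {(6, 7)}; count = 1; Bézout bound = 1.

deg(f) = 1, deg(g) = 1, so Bézout bound = 1.
Scan x ∈ F_11. For each x, list the y ∈ F_11 with f(x, y) ≡ 0 and those with g(x, y) ≡ 0 (mod 11); the common zeros in that column are the intersection.
  x = 0: f ≡ 0 at y ∈ ∅; g ≡ 0 at y ∈ {1}; common: ∅.
  x = 1: f ≡ 0 at y ∈ ∅; g ≡ 0 at y ∈ {2}; common: ∅.
  x = 2: f ≡ 0 at y ∈ ∅; g ≡ 0 at y ∈ {3}; common: ∅.
  x = 3: f ≡ 0 at y ∈ ∅; g ≡ 0 at y ∈ {4}; common: ∅.
  x = 4: f ≡ 0 at y ∈ ∅; g ≡ 0 at y ∈ {5}; common: ∅.
  x = 5: f ≡ 0 at y ∈ ∅; g ≡ 0 at y ∈ {6}; common: ∅.
  x = 6: f ≡ 0 at y ∈ {0, 1, 2, 3, 4, 5, 6, 7, 8, 9, 10}; g ≡ 0 at y ∈ {7}; common: {7}.
  x = 7: f ≡ 0 at y ∈ ∅; g ≡ 0 at y ∈ {8}; common: ∅.
  x = 8: f ≡ 0 at y ∈ ∅; g ≡ 0 at y ∈ {9}; common: ∅.
  x = 9: f ≡ 0 at y ∈ ∅; g ≡ 0 at y ∈ {10}; common: ∅.
  x = 10: f ≡ 0 at y ∈ ∅; g ≡ 0 at y ∈ {0}; common: ∅.
Collecting: common zeros = {(6, 7)}, so the count is 1.
Comparison with the Bézout bound: 1 ≤ 1 = deg(f)·deg(g), as expected for curves with no common component (the bound is attained).


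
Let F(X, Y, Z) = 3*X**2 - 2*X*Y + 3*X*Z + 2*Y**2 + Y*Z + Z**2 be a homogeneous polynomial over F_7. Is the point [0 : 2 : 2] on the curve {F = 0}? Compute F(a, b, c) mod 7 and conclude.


F(0,2,2) ≡ 2 (mod 7); P is NOT on the curve.

Evaluate F(0, 2, 2) term-by-term (mod 7).
  3*X**2 ↦ 3·0·1·1 = 0
  -2*X*Y ↦ -2·0·2·1 = 0
  3*X*Z ↦ 3·0·1·2 = 0
  2*Y**2 ↦ 2·1·4·1 = 8
  Y*Z ↦ 1·1·2·2 = 4
  Z**2 ↦ 1·1·1·4 = 4
Sum: F(0, 2, 2) = (0) + (0) + (0) + (8) + (4) + (4) = 16.
Reducing mod 7: 16 ≡ 2 (mod 7).
Since F(a, b, c) ≡ 2 ≠ 0 (mod 7), P does NOT lie on the curve.


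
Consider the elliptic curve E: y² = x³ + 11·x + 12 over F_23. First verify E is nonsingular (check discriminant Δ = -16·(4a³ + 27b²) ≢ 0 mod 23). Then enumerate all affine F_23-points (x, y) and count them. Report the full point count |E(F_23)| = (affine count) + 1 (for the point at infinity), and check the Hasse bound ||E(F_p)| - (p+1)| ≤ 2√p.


Affine points = {(0, 9), (0, 14), (1, 1), (1, 22), (3, 7), (3, 16), (5, 10), (5, 13), (6, 8), (6, 15), (7, 8), (7, 15), (9, 9), (9, 14), (10, 8), (10, 15), (12, 3), (12, 20), (13, 11), (13, 12), (14, 9), (14, 14), (16, 11), (16, 12), (17, 11), (17, 12), (18, 4), (18, 19), (22, 0)}; affine count = 29; |E(F_23)| = 30.

Discriminant check: Δ ∝ 4a³ + 27b² = 4·11³ + 27·12² = 4·1331 + 27·144 ≡ 12 (mod 23). Nonzero ⇒ E is nonsingular.
For each x ∈ F_23, compute rhs = x³ + 11·x + 12 mod 23, then count y ∈ F_23 with y² ≡ rhs.
  x = 0: rhs = 12, matching y values: 9, 14 (2 points).
  x = 1: rhs = 1, matching y values: 1, 22 (2 points).
  x = 2: rhs = 19, matching y values: none (0 points).
  x = 3: rhs = 3, matching y values: 7, 16 (2 points).
  x = 4: rhs = 5, matching y values: none (0 points).
  x = 5: rhs = 8, matching y values: 10, 13 (2 points).
  x = 6: rhs = 18, matching y values: 8, 15 (2 points).
  x = 7: rhs = 18, matching y values: 8, 15 (2 points).
  x = 8: rhs = 14, matching y values: none (0 points).
  x = 9: rhs = 12, matching y values: 9, 14 (2 points).
  x = 10: rhs = 18, matching y values: 8, 15 (2 points).
  x = 11: rhs = 15, matching y values: none (0 points).
  x = 12: rhs = 9, matching y values: 3, 20 (2 points).
  x = 13: rhs = 6, matching y values: 11, 12 (2 points).
  x = 14: rhs = 12, matching y values: 9, 14 (2 points).
  x = 15: rhs = 10, matching y values: none (0 points).
  x = 16: rhs = 6, matching y values: 11, 12 (2 points).
  x = 17: rhs = 6, matching y values: 11, 12 (2 points).
  x = 18: rhs = 16, matching y values: 4, 19 (2 points).
  x = 19: rhs = 19, matching y values: none (0 points).
  x = 20: rhs = 21, matching y values: none (0 points).
  x = 21: rhs = 5, matching y values: none (0 points).
  x = 22: rhs = 0, matching y values: 0 (1 points).
Total affine count: 29.
Full point count |E(F_23)| = 29 + 1 = 30.
Hasse bound: |30 − (23+1)| = |6| = 6 ≤ 2√23 ≈ 9.5917 ✓.


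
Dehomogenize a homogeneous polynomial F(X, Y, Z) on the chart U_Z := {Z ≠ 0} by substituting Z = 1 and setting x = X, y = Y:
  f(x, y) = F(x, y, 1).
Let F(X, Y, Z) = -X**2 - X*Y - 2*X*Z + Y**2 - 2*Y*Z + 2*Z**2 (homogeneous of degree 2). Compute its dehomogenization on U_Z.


f(x, y) = -x**2 - x*y - 2*x + y**2 - 2*y + 2

On U_Z we set Z = 1. Each monomial c·X^i·Y^j·Z^k in F becomes c·x^i·y^j·1^k = c·x^i·y^j.
Substituting Z = 1: F(X, Y, 1) = -x**2 - x*y - 2*x + y**2 - 2*y + 2.
Note: deg(f) ≤ deg(F) = 2; strict inequality happens when F is divisible by Z (lost terms).


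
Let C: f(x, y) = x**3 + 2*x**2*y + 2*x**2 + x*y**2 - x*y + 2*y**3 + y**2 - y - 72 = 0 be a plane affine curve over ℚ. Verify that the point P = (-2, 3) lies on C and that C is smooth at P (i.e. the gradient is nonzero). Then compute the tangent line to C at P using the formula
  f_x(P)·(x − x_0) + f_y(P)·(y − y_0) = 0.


Tangent line at P: -14*x + 57*y - 199 = 0.

Step 1: f(-2, 3) = 0, so P lies on C.
Step 2: partial derivatives
  f_x(x, y) = 3*x**2 + 4*x*y + 4*x + y**2 - y, f_y(x, y) = 2*x**2 + 2*x*y - x + 6*y**2 + 2*y - 1.
  f_x(P) = -14, f_y(P) = 57 (gradient nonzero, so P is smooth).
Step 3: tangent line at P: -14·(x − -2) + 57·(y − 3) = 0.
Expanding: -14*x + 57*y - 199 = 0.


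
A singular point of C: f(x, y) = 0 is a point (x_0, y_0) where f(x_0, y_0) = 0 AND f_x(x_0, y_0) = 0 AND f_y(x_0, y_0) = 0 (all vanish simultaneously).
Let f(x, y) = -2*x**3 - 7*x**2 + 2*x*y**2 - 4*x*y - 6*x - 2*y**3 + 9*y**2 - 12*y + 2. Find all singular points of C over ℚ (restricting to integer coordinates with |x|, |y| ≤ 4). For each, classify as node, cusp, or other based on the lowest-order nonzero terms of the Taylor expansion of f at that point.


Singular points: {(-1, 1)}; classification: node.

Compute partial derivatives:
  f_x = -6*x**2 - 14*x + 2*y**2 - 4*y - 6.
  f_y = 4*x*y - 4*x - 6*y**2 + 18*y - 12.
Scan x_0 ∈ {−4, ..., 4}. For each x_0, f_y(x_0, y) is a polynomial in y; find its integer roots y ∈ {−4, ..., 4}, then test f_x and f at those candidates.
  x = -4: f_y(-4, y) = -6*y**2 + 2*y + 4; vanishes at y ∈ {1}. (-4, 1): f_x = -48 ≠ 0.
  x = -3: f_y(-3, y) = -6*y**2 + 6*y; vanishes at y ∈ {0, 1}. (-3, 0): f_x = -18 ≠ 0; (-3, 1): f_x = -20 ≠ 0.
  x = -2: f_y(-2, y) = -6*y**2 + 10*y - 4; vanishes at y ∈ {1}. (-2, 1): f_x = -4 ≠ 0.
  x = -1: f_y(-1, y) = -6*y**2 + 14*y - 8; vanishes at y ∈ {1}. (-1, 1): f_x = 0, f = 0 — SINGULAR.
  x = 0: f_y(0, y) = -6*y**2 + 18*y - 12; vanishes at y ∈ {1, 2}. (0, 1): f_x = -8 ≠ 0; (0, 2): f_x = -6 ≠ 0.
  x = 1: f_y(1, y) = -6*y**2 + 22*y - 16; vanishes at y ∈ {1}. (1, 1): f_x = -28 ≠ 0.
  x = 2: f_y(2, y) = -6*y**2 + 26*y - 20; vanishes at y ∈ {1}. (2, 1): f_x = -60 ≠ 0.
  x = 3: f_y(3, y) = -6*y**2 + 30*y - 24; vanishes at y ∈ {1, 4}. (3, 1): f_x = -104 ≠ 0; (3, 4): f_x = -86 ≠ 0.
  x = 4: f_y(4, y) = -6*y**2 + 34*y - 28; vanishes at y ∈ {1}. (4, 1): f_x = -160 ≠ 0.
Only singular point on the grid: (-1, 1).
Classify: substitute x = -1 + u, y = 1 + v and expand: f = -2*u**3 - u**2 + 2*u*v**2 - 2*v**3 + v**2.
No constant or linear terms (consistent with a singular point). Quadratic part: -u**2 + v**2. Cubic part: -2*u**3 + 2*u*v**2 - 2*v**3.
The quadratic part v**2 - u**2 = (v − u)(v + u) splits into two distinct linear factors, so there are two distinct tangent lines y − 1 = ±(x − -1) — this is a node (ordinary double point).
Classification: node.


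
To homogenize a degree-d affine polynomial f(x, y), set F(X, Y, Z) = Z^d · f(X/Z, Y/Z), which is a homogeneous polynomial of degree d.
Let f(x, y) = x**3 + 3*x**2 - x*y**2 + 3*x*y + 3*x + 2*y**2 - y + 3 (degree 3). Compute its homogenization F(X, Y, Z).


F(X, Y, Z) = X**3 + 3*X**2*Z - X*Y**2 + 3*X*Y*Z + 3*X*Z**2 + 2*Y**2*Z - Y*Z**2 + 3*Z**3

deg(f) = 3.
Substitute x = X/Z, y = Y/Z into f, then multiply by Z^3.
  monomial 1·x^3·y^0 ↦ 1·X^3·Y^0·Z^0.
  monomial 3·x^2·y^0 ↦ 3·X^2·Y^0·Z^1.
  monomial -1·x^1·y^2 ↦ -1·X^1·Y^2·Z^0.
  monomial 3·x^1·y^1 ↦ 3·X^1·Y^1·Z^1.
  monomial 3·x^1·y^0 ↦ 3·X^1·Y^0·Z^2.
  monomial 2·x^0·y^2 ↦ 2·X^0·Y^2·Z^1.
  monomial -1·x^0·y^1 ↦ -1·X^0·Y^1·Z^2.
  monomial 3·x^0·y^0 ↦ 3·X^0·Y^0·Z^3.
Collecting: F(X, Y, Z) = X**3 + 3*X**2*Z - X*Y**2 + 3*X*Y*Z + 3*X*Z**2 + 2*Y**2*Z - Y*Z**2 + 3*Z**3.


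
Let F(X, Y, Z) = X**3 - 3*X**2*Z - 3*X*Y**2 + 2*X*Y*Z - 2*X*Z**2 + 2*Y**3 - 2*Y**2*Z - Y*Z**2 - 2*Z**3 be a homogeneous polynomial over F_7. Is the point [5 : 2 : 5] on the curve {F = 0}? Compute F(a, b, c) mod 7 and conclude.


F(5,2,5) ≡ 0 (mod 7); P is on the curve.

Evaluate F(5, 2, 5) term-by-term (mod 7).
  X**3 ↦ 1·125·1·1 = 125
  -3*X**2*Z ↦ -3·25·1·5 = -375
  -3*X*Y**2 ↦ -3·5·4·1 = -60
  2*X*Y*Z ↦ 2·5·2·5 = 100
  -2*X*Z**2 ↦ -2·5·1·25 = -250
  2*Y**3 ↦ 2·1·8·1 = 16
  -2*Y**2*Z ↦ -2·1·4·5 = -40
  -Y*Z**2 ↦ -1·1·2·25 = -50
  -2*Z**3 ↦ -2·1·1·125 = -250
Sum: F(5, 2, 5) = (125) + (-375) + (-60) + (100) + (-250) + (16) + (-40) + (-50) + (-250) = -784.
Reducing mod 7: -784 ≡ 0 (mod 7).
Since F(a, b, c) ≡ 0 (mod 7), P lies on the curve.


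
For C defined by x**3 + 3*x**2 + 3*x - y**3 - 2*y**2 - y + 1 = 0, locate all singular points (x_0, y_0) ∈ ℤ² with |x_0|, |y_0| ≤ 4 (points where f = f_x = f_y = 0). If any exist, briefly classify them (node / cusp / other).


Singular points: {(-1, -1)}; classification: cusp.

Compute partial derivatives:
  f_x = 3*x**2 + 6*x + 3.
  f_y = -3*y**2 - 4*y - 1.
Scan x_0 ∈ {−4, ..., 4}. For each x_0, f_y(x_0, y) is a polynomial in y; find its integer roots y ∈ {−4, ..., 4}, then test f_x and f at those candidates.
  x = -4: f_y(-4, y) = -3*y**2 - 4*y - 1; vanishes at y ∈ {-1}. (-4, -1): f_x = 27 ≠ 0.
  x = -3: f_y(-3, y) = -3*y**2 - 4*y - 1; vanishes at y ∈ {-1}. (-3, -1): f_x = 12 ≠ 0.
  x = -2: f_y(-2, y) = -3*y**2 - 4*y - 1; vanishes at y ∈ {-1}. (-2, -1): f_x = 3 ≠ 0.
  x = -1: f_y(-1, y) = -3*y**2 - 4*y - 1; vanishes at y ∈ {-1}. (-1, -1): f_x = 0, f = 0 — SINGULAR.
  x = 0: f_y(0, y) = -3*y**2 - 4*y - 1; vanishes at y ∈ {-1}. (0, -1): f_x = 3 ≠ 0.
  x = 1: f_y(1, y) = -3*y**2 - 4*y - 1; vanishes at y ∈ {-1}. (1, -1): f_x = 12 ≠ 0.
  x = 2: f_y(2, y) = -3*y**2 - 4*y - 1; vanishes at y ∈ {-1}. (2, -1): f_x = 27 ≠ 0.
  x = 3: f_y(3, y) = -3*y**2 - 4*y - 1; vanishes at y ∈ {-1}. (3, -1): f_x = 48 ≠ 0.
  x = 4: f_y(4, y) = -3*y**2 - 4*y - 1; vanishes at y ∈ {-1}. (4, -1): f_x = 75 ≠ 0.
Only singular point on the grid: (-1, -1).
Classify: substitute x = -1 + u, y = -1 + v and expand: f = u**3 - v**3 + v**2.
No constant or linear terms (consistent with a singular point). Quadratic part: v**2. Cubic part: u**3 - v**3.
The quadratic part v**2 is a perfect square, so there is a single (double) tangent line v = 0, i.e. y = -1. Restricting the cubic part to that line (v = 0) leaves u**3 ≠ 0, so f is not divisible by v and the branch is v² ≈ -u**3 to lowest order — this is a cusp.
Classification: cusp.


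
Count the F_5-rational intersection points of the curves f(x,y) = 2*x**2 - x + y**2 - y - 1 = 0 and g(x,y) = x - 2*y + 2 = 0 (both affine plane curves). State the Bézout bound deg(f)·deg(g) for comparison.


Common zeros: ∅; count = 0; Bézout bound = 2.

deg(f) = 2, deg(g) = 1, so Bézout bound = 2.
Scan x ∈ F_5. For each x, list the y ∈ F_5 with f(x, y) ≡ 0 and those with g(x, y) ≡ 0 (mod 5); the common zeros in that column are the intersection.
  x = 0: f ≡ 0 at y ∈ {3}; g ≡ 0 at y ∈ {1}; common: ∅.
  x = 1: f ≡ 0 at y ∈ {0, 1}; g ≡ 0 at y ∈ {4}; common: ∅.
  x = 2: f ≡ 0 at y ∈ {0, 1}; g ≡ 0 at y ∈ {2}; common: ∅.
  x = 3: f ≡ 0 at y ∈ {3}; g ≡ 0 at y ∈ {0}; common: ∅.
  x = 4: f ≡ 0 at y ∈ ∅; g ≡ 0 at y ∈ {3}; common: ∅.
Collecting: common zeros = ∅, so the count is 0.
Comparison with the Bézout bound: 0 ≤ 2 = deg(f)·deg(g), as expected for curves with no common component (the affine F_5-count falls short of the bound because intersections may lie at infinity, over extension fields, or carry multiplicity).


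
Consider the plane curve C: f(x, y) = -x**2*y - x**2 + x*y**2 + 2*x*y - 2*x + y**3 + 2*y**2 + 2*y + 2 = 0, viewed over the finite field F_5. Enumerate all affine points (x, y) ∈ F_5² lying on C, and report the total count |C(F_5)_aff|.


Affine F_5-points: {(1, 2), (2, 4)}; count = 2.

For each of the 25 pairs (x, y) ∈ F_5², evaluate f(x, y) mod 5. Record the zeros.
  x = 0: [0↦2, 1↦2, 2↦2, 3↦3, 4↦1]  zeros at y ∈ ∅
  x = 1: [0↦4, 1↦1, 2↦0, 3↦2, 4↦3]  zeros at y ∈ {2}
  x = 2: [0↦4, 1↦1, 2↦2, 3↦3, 4↦0]  zeros at y ∈ {4}
  x = 3: [0↦2, 1↦2, 2↦3, 3↦1, 4↦2]  zeros at y ∈ ∅
  x = 4: [0↦3, 1↦4, 2↦3, 3↦1, 4↦4]  zeros at y ∈ ∅
Collecting zeros: affine points = {(1, 2), (2, 4)}.
Total count |C(F_5)_aff| = 2.


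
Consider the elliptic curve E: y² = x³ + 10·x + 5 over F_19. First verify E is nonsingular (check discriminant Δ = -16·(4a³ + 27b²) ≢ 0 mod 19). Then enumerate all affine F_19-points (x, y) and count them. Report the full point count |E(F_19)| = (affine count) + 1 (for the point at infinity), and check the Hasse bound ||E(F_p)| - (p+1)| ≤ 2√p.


Affine points = {(0, 9), (0, 10), (1, 4), (1, 15), (3, 9), (3, 10), (5, 3), (5, 16), (7, 0), (9, 8), (9, 11), (14, 1), (14, 18), (16, 9), (16, 10)}; affine count = 15; |E(F_19)| = 16.

Discriminant check: Δ ∝ 4a³ + 27b² = 4·10³ + 27·5² = 4·1000 + 27·25 ≡ 1 (mod 19). Nonzero ⇒ E is nonsingular.
For each x ∈ F_19, compute rhs = x³ + 10·x + 5 mod 19, then count y ∈ F_19 with y² ≡ rhs.
  x = 0: rhs = 5, matching y values: 9, 10 (2 points).
  x = 1: rhs = 16, matching y values: 4, 15 (2 points).
  x = 2: rhs = 14, matching y values: none (0 points).
  x = 3: rhs = 5, matching y values: 9, 10 (2 points).
  x = 4: rhs = 14, matching y values: none (0 points).
  x = 5: rhs = 9, matching y values: 3, 16 (2 points).
  x = 6: rhs = 15, matching y values: none (0 points).
  x = 7: rhs = 0, matching y values: 0 (1 points).
  x = 8: rhs = 8, matching y values: none (0 points).
  x = 9: rhs = 7, matching y values: 8, 11 (2 points).
  x = 10: rhs = 3, matching y values: none (0 points).
  x = 11: rhs = 2, matching y values: none (0 points).
  x = 12: rhs = 10, matching y values: none (0 points).
  x = 13: rhs = 14, matching y values: none (0 points).
  x = 14: rhs = 1, matching y values: 1, 18 (2 points).
  x = 15: rhs = 15, matching y values: none (0 points).
  x = 16: rhs = 5, matching y values: 9, 10 (2 points).
  x = 17: rhs = 15, matching y values: none (0 points).
  x = 18: rhs = 13, matching y values: none (0 points).
Total affine count: 15.
Full point count |E(F_19)| = 15 + 1 = 16.
Hasse bound: |16 − (19+1)| = |-4| = 4 ≤ 2√19 ≈ 8.7178 ✓.


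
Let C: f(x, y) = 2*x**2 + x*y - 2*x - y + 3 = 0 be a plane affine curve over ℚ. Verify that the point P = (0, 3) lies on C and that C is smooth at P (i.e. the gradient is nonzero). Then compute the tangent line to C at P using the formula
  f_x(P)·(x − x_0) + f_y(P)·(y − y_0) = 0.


Tangent line at P: x - y + 3 = 0.

Step 1: f(0, 3) = 0, so P lies on C.
Step 2: partial derivatives
  f_x(x, y) = 4*x + y - 2, f_y(x, y) = x - 1.
  f_x(P) = 1, f_y(P) = -1 (gradient nonzero, so P is smooth).
Step 3: tangent line at P: 1·(x − 0) + -1·(y − 3) = 0.
Expanding: x - y + 3 = 0.


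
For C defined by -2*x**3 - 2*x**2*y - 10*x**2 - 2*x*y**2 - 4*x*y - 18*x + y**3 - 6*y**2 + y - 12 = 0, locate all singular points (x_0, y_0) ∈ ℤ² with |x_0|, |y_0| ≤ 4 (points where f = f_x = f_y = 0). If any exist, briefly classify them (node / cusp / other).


Singular points: {(-2, 1)}; classification: cusp.

Compute partial derivatives:
  f_x = -6*x**2 - 4*x*y - 20*x - 2*y**2 - 4*y - 18.
  f_y = -2*x**2 - 4*x*y - 4*x + 3*y**2 - 12*y + 1.
Scan x_0 ∈ {−4, ..., 4}. For each x_0, f_y(x_0, y) is a polynomial in y; find its integer roots y ∈ {−4, ..., 4}, then test f_x and f at those candidates.
  x = -4: f_y(-4, y) = 3*y**2 + 4*y - 15; vanishes at y ∈ {-3}. (-4, -3): f_x = -88 ≠ 0.
  x = -3: f_y(-3, y) = 3*y**2 - 5; no integer root y with |y| ≤ 4.
  x = -2: f_y(-2, y) = 3*y**2 - 4*y + 1; vanishes at y ∈ {1}. (-2, 1): f_x = 0, f = 0 — SINGULAR.
  x = -1: f_y(-1, y) = 3*y**2 - 8*y + 3; no integer root y with |y| ≤ 4.
  x = 0: f_y(0, y) = 3*y**2 - 12*y + 1; no integer root y with |y| ≤ 4.
  x = 1: f_y(1, y) = 3*y**2 - 16*y - 5; no integer root y with |y| ≤ 4.
  x = 2: f_y(2, y) = 3*y**2 - 20*y - 15; no integer root y with |y| ≤ 4.
  x = 3: f_y(3, y) = 3*y**2 - 24*y - 29; no integer root y with |y| ≤ 4.
  x = 4: f_y(4, y) = 3*y**2 - 28*y - 47; no integer root y with |y| ≤ 4.
Only singular point on the grid: (-2, 1).
Classify: substitute x = -2 + u, y = 1 + v and expand: f = -2*u**3 - 2*u**2*v - 2*u*v**2 + v**3 + v**2.
No constant or linear terms (consistent with a singular point). Quadratic part: v**2. Cubic part: -2*u**3 - 2*u**2*v - 2*u*v**2 + v**3.
The quadratic part v**2 is a perfect square, so there is a single (double) tangent line v = 0, i.e. y = 1. Restricting the cubic part to that line (v = 0) leaves -2*u**3 ≠ 0, so f is not divisible by v and the branch is v² ≈ 2*u**3 to lowest order — this is a cusp.
Classification: cusp.


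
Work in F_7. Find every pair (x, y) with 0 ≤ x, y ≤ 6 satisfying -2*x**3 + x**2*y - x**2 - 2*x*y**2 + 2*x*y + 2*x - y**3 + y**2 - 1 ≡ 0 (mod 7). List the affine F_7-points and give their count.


Affine F_7-points: {(0, 4), (1, 4), (2, 2), (3, 1), (3, 2), (3, 6), (4, 4), (5, 0), (5, 5), (6, 2)}; count = 10.

For each of the 49 pairs (x, y) ∈ F_7², evaluate f(x, y) mod 7. Record the zeros.
  x = 0: [0↦6, 1↦6, 2↦2, 3↦2, 4↦0, 5↦4, 6↦1]  zeros at y ∈ {4}
  x = 1: [0↦5, 1↦6, 2↦6, 3↦6, 4↦0, 5↦3, 6↦2]  zeros at y ∈ {4}
  x = 2: [0↦4, 1↦1, 2↦0, 3↦2, 4↦1, 5↦5, 6↦1]  zeros at y ∈ {2}
  x = 3: [0↦5, 1↦0, 2↦0, 3↦6, 4↦5, 5↦5, 6↦0]  zeros at y ∈ {1, 2, 6}
  x = 4: [0↦3, 1↦5, 2↦1, 3↦6, 4↦0, 5↦5, 6↦1]  zeros at y ∈ {4}
  x = 5: [0↦0, 1↦4, 2↦5, 3↦4, 4↦2, 5↦0, 6↦6]  zeros at y ∈ {0, 5}
  x = 6: [0↦5, 1↦6, 2↦0, 3↦2, 4↦6, 5↦6, 6↦3]  zeros at y ∈ {2}
Collecting zeros: affine points = {(0, 4), (1, 4), (2, 2), (3, 1), (3, 2), (3, 6), (4, 4), (5, 0), (5, 5), (6, 2)}.
Total count |C(F_7)_aff| = 10.


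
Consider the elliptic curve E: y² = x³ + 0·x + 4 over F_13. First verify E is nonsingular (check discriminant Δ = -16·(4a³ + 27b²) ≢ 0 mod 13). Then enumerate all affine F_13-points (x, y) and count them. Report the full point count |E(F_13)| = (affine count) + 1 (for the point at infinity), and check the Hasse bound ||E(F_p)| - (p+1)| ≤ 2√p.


Affine points = {(0, 2), (0, 11), (2, 5), (2, 8), (4, 4), (4, 9), (5, 5), (5, 8), (6, 5), (6, 8), (7, 3), (7, 10), (8, 3), (8, 10), (10, 4), (10, 9), (11, 3), (11, 10), (12, 4), (12, 9)}; affine count = 20; |E(F_13)| = 21.

Discriminant check: Δ ∝ 4a³ + 27b² = 4·0³ + 27·4² = 4·0 + 27·16 ≡ 3 (mod 13). Nonzero ⇒ E is nonsingular.
For each x ∈ F_13, compute rhs = x³ + 0·x + 4 mod 13, then count y ∈ F_13 with y² ≡ rhs.
  x = 0: rhs = 4, matching y values: 2, 11 (2 points).
  x = 1: rhs = 5, matching y values: none (0 points).
  x = 2: rhs = 12, matching y values: 5, 8 (2 points).
  x = 3: rhs = 5, matching y values: none (0 points).
  x = 4: rhs = 3, matching y values: 4, 9 (2 points).
  x = 5: rhs = 12, matching y values: 5, 8 (2 points).
  x = 6: rhs = 12, matching y values: 5, 8 (2 points).
  x = 7: rhs = 9, matching y values: 3, 10 (2 points).
  x = 8: rhs = 9, matching y values: 3, 10 (2 points).
  x = 9: rhs = 5, matching y values: none (0 points).
  x = 10: rhs = 3, matching y values: 4, 9 (2 points).
  x = 11: rhs = 9, matching y values: 3, 10 (2 points).
  x = 12: rhs = 3, matching y values: 4, 9 (2 points).
Total affine count: 20.
Full point count |E(F_13)| = 20 + 1 = 21.
Hasse bound: |21 − (13+1)| = |7| = 7 ≤ 2√13 ≈ 7.2111 ✓.
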